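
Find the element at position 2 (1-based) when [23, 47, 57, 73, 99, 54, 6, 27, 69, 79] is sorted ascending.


Sort ascending: [6, 23, 27, 47, 54, 57, 69, 73, 79, 99]
The 2nd element (1-indexed) is at index 1.
Value = 23
Final answer: 23


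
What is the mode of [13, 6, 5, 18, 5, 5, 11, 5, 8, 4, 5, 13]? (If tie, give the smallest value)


Count the frequency of each value:
  4 appears 1 time(s)
  5 appears 5 time(s)
  6 appears 1 time(s)
  8 appears 1 time(s)
  11 appears 1 time(s)
  13 appears 2 time(s)
  18 appears 1 time(s)
Maximum frequency is 5.
Only 5 reaches that frequency, so it is the mode.
Final answer: 5


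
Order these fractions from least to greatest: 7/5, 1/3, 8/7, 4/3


Convert to decimal for comparison:
  7/5 = 1.4
  1/3 = 0.3333
  8/7 = 1.1429
  4/3 = 1.3333
Decimals in increasing order: 0.3333 < 1.1429 < 1.3333 < 1.4
Writing each back as its fraction gives the sorted order.
Final answer: 1/3, 8/7, 4/3, 7/5


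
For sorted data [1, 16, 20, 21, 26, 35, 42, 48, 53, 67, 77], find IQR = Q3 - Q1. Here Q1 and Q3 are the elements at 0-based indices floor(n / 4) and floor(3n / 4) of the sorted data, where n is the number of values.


The data has n = 11 elements.
Q1 index = floor(11 / 4) = floor(2.75) = 2; Q3 index = floor(3 * 11 / 4) = floor(8.25) = 8
Q1 = element at index 2 = 20
Q3 = element at index 8 = 53
IQR = 53 - 20 = 33
Final answer: 33


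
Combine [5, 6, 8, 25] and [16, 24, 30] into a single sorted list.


List A: [5, 6, 8, 25]
List B: [16, 24, 30]
Repeatedly compare the front elements and take the smaller:
  5 vs 16 -> take 5
  6 vs 16 -> take 6
  8 vs 16 -> take 8
  25 vs 16 -> take 16
  25 vs 24 -> take 24
  25 vs 30 -> take 25
  A is exhausted; append the rest of B: [30]
Final answer: [5, 6, 8, 16, 24, 25, 30]


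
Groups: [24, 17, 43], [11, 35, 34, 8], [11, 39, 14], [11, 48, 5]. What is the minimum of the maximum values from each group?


Find max of each group:
  Group 1: [24, 17, 43] -> max = 43
  Group 2: [11, 35, 34, 8] -> max = 35
  Group 3: [11, 39, 14] -> max = 39
  Group 4: [11, 48, 5] -> max = 48
Maxes: [43, 35, 39, 48]
Minimum of maxes = 35
Final answer: 35


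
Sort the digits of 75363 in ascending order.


The number 75363 has digits: 7, 5, 3, 6, 3
Sorted: 3, 3, 5, 6, 7
Joining the sorted digits gives the result.
Final answer: 33567


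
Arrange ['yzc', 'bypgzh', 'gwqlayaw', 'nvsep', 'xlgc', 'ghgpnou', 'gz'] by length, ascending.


Compute lengths:
  'yzc' has length 3
  'bypgzh' has length 6
  'gwqlayaw' has length 8
  'nvsep' has length 5
  'xlgc' has length 4
  'ghgpnou' has length 7
  'gz' has length 2
Lengths in increasing order: 2 < 3 < 4 < 5 < 6 < 7 < 8
Listing the words in that order gives the answer.
Final answer: ['gz', 'yzc', 'xlgc', 'nvsep', 'bypgzh', 'ghgpnou', 'gwqlayaw']


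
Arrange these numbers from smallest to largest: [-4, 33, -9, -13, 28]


Original list: [-4, 33, -9, -13, 28]
Repeatedly take the smallest remaining element:
  Remaining [-4, 33, -9, -13, 28] -> smallest is -13
  Remaining [-4, 33, -9, 28] -> smallest is -9
  Remaining [-4, 33, 28] -> smallest is -4
  Remaining [33, 28] -> smallest is 28
  Remaining [33] -> smallest is 33
Collecting the picks in order gives the sorted list.
Final answer: [-13, -9, -4, 28, 33]


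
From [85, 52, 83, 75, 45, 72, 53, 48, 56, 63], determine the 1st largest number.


Sort descending: [85, 83, 75, 72, 63, 56, 53, 52, 48, 45]
The 1st element (1-indexed) is at index 0.
Value = 85
Final answer: 85


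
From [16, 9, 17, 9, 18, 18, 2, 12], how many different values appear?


List all unique values:
Distinct values: [2, 9, 12, 16, 17, 18]
Count = 6
Final answer: 6


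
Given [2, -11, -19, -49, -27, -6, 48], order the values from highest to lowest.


Original list: [2, -11, -19, -49, -27, -6, 48]
Repeatedly take the largest remaining element:
  Remaining [2, -11, -19, -49, -27, -6, 48] -> largest is 48
  Remaining [2, -11, -19, -49, -27, -6] -> largest is 2
  Remaining [-11, -19, -49, -27, -6] -> largest is -6
  Remaining [-11, -19, -49, -27] -> largest is -11
  Remaining [-19, -49, -27] -> largest is -19
  Remaining [-49, -27] -> largest is -27
  Remaining [-49] -> largest is -49
Collecting the picks in order gives the descending list.
Final answer: [48, 2, -6, -11, -19, -27, -49]


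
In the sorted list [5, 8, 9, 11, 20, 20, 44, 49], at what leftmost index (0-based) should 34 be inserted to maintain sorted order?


List is sorted: [5, 8, 9, 11, 20, 20, 44, 49]
We need the leftmost position where 34 can be inserted, i.e. the first index whose element is >= 34 (or the end of the list if none is).
Binary search with low=0, high=8 (0-based indices):
  low=0, high=8, mid=4: a[4]=20 < 34, so low = 5
  low=5, high=8, mid=6: a[6]=44 >= 34, so high = 6
  low=5, high=6, mid=5: a[5]=20 < 34, so low = 6
Now low = high = 6, so the insertion index is 6.
Final answer: 6


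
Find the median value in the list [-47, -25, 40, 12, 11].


First, sort the list: [-47, -25, 11, 12, 40]
The list has 5 elements (odd count).
The middle index is 2 (0-based), and the element there is 11.
Final answer: 11


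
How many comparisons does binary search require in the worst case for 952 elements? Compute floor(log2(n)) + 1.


Binary search halves the search space each step.
Maximum comparisons = floor(log2(952)) + 1
log2(952) = 9.8948
floor(log2(952)) = 9, so 9 + 1 = 10
Final answer: 10


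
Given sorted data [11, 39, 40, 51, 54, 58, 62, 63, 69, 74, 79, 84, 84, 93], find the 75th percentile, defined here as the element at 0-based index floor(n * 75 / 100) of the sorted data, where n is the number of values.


The dataset has n = 14 elements.
Index = floor(14 * 75 / 100) = floor(1050 / 100) = floor(10.5) = 10
Counting from index 0 in the sorted data, the element at index 10 is 79.
Final answer: 79


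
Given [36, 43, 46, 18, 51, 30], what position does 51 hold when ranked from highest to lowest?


Sort descending: [51, 46, 43, 36, 30, 18]
Find 51 in the sorted list.
51 is at position 1.
Final answer: 1


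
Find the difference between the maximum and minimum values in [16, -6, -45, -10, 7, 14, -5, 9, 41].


Maximum value: 41
Minimum value: -45
Range = 41 - (-45) = 86
Final answer: 86


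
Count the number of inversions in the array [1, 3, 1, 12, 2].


For each element, count the later elements that are smaller than it:
  1 (index 0): smaller elements after it = [] -> 0
  3 (index 1): smaller elements after it = [1, 2] -> 2
  1 (index 2): smaller elements after it = [] -> 0
  12 (index 3): smaller elements after it = [2] -> 1
Total inversions = 0 + 2 + 0 + 1 = 3
Final answer: 3


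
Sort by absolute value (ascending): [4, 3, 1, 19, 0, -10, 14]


Compute absolute values:
  |4| = 4
  |3| = 3
  |1| = 1
  |19| = 19
  |0| = 0
  |-10| = 10
  |14| = 14
Absolute values in increasing order: 0 < 1 < 3 < 4 < 10 < 14 < 19
Listing the original numbers in that order gives the answer.
Final answer: [0, 1, 3, 4, -10, 14, 19]


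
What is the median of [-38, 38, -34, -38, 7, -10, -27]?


First, sort the list: [-38, -38, -34, -27, -10, 7, 38]
The list has 7 elements (odd count).
The middle index is 3 (0-based), and the element there is -27.
Final answer: -27


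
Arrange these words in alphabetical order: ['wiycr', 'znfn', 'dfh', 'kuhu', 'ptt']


Compare strings character by character (the first differing letter decides):
  'dfh' < 'kuhu' since 'd' < 'k' at position 1
  'kuhu' < 'ptt' since 'k' < 'p' at position 1
  'ptt' < 'wiycr' since 'p' < 'w' at position 1
  'wiycr' < 'znfn' since 'w' < 'z' at position 1
Chaining these comparisons gives the alphabetical order.
Final answer: ['dfh', 'kuhu', 'ptt', 'wiycr', 'znfn']


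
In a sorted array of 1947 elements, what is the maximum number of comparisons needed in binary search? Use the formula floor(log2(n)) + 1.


Binary search halves the search space each step.
Maximum comparisons = floor(log2(1947)) + 1
log2(1947) = 10.927
floor(log2(1947)) = 10, so 10 + 1 = 11
Final answer: 11


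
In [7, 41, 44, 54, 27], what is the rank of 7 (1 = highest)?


Sort descending: [54, 44, 41, 27, 7]
Find 7 in the sorted list.
7 is at position 5.
Final answer: 5


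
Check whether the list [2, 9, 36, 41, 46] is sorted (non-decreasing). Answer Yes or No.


Check consecutive pairs:
  2 <= 9? True
  9 <= 36? True
  36 <= 41? True
  41 <= 46? True
Every consecutive pair is in order, so the list is non-decreasing.
Final answer: Yes


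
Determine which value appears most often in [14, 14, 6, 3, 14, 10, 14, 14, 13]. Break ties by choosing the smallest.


Count the frequency of each value:
  3 appears 1 time(s)
  6 appears 1 time(s)
  10 appears 1 time(s)
  13 appears 1 time(s)
  14 appears 5 time(s)
Maximum frequency is 5.
Only 14 reaches that frequency, so it is the mode.
Final answer: 14


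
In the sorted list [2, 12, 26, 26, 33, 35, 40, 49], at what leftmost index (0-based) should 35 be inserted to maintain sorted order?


List is sorted: [2, 12, 26, 26, 33, 35, 40, 49]
We need the leftmost position where 35 can be inserted, i.e. the first index whose element is >= 35 (or the end of the list if none is).
Binary search with low=0, high=8 (0-based indices):
  low=0, high=8, mid=4: a[4]=33 < 35, so low = 5
  low=5, high=8, mid=6: a[6]=40 >= 35, so high = 6
  low=5, high=6, mid=5: a[5]=35 >= 35, so high = 5
Now low = high = 5, so the insertion index is 5.
Final answer: 5


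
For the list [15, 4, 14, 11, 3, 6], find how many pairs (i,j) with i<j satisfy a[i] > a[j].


For each element, count the later elements that are smaller than it:
  15 (index 0): smaller elements after it = [4, 14, 11, 3, 6] -> 5
  4 (index 1): smaller elements after it = [3] -> 1
  14 (index 2): smaller elements after it = [11, 3, 6] -> 3
  11 (index 3): smaller elements after it = [3, 6] -> 2
  3 (index 4): smaller elements after it = [] -> 0
Total inversions = 5 + 1 + 3 + 2 + 0 = 11
Final answer: 11


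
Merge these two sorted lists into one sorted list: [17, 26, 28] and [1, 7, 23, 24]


List A: [17, 26, 28]
List B: [1, 7, 23, 24]
Repeatedly compare the front elements and take the smaller:
  17 vs 1 -> take 1
  17 vs 7 -> take 7
  17 vs 23 -> take 17
  26 vs 23 -> take 23
  26 vs 24 -> take 24
  B is exhausted; append the rest of A: [26, 28]
Final answer: [1, 7, 17, 23, 24, 26, 28]


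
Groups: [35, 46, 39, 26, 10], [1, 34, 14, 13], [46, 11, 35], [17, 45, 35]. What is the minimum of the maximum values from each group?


Find max of each group:
  Group 1: [35, 46, 39, 26, 10] -> max = 46
  Group 2: [1, 34, 14, 13] -> max = 34
  Group 3: [46, 11, 35] -> max = 46
  Group 4: [17, 45, 35] -> max = 45
Maxes: [46, 34, 46, 45]
Minimum of maxes = 34
Final answer: 34


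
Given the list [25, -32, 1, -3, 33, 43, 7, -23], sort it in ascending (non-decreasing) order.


Original list: [25, -32, 1, -3, 33, 43, 7, -23]
Repeatedly take the smallest remaining element:
  Remaining [25, -32, 1, -3, 33, 43, 7, -23] -> smallest is -32
  Remaining [25, 1, -3, 33, 43, 7, -23] -> smallest is -23
  Remaining [25, 1, -3, 33, 43, 7] -> smallest is -3
  Remaining [25, 1, 33, 43, 7] -> smallest is 1
  Remaining [25, 33, 43, 7] -> smallest is 7
  Remaining [25, 33, 43] -> smallest is 25
  Remaining [33, 43] -> smallest is 33
  Remaining [43] -> smallest is 43
Collecting the picks in order gives the sorted list.
Final answer: [-32, -23, -3, 1, 7, 25, 33, 43]


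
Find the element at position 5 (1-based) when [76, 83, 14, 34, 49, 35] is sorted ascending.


Sort ascending: [14, 34, 35, 49, 76, 83]
The 5th element (1-indexed) is at index 4.
Value = 76
Final answer: 76


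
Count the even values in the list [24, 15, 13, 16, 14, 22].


Check each element:
  24 is even
  15 is odd
  13 is odd
  16 is even
  14 is even
  22 is even
Evens: [24, 16, 14, 22]
Count of evens = 4
Final answer: 4


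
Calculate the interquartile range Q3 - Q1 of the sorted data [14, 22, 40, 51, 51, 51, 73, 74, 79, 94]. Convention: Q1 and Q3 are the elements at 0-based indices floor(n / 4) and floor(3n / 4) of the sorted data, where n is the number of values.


The data has n = 10 elements.
Q1 index = floor(10 / 4) = floor(2.5) = 2; Q3 index = floor(3 * 10 / 4) = floor(7.5) = 7
Q1 = element at index 2 = 40
Q3 = element at index 7 = 74
IQR = 74 - 40 = 34
Final answer: 34


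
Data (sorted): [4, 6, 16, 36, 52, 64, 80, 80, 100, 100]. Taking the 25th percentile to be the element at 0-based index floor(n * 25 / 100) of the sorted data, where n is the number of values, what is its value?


The dataset has n = 10 elements.
Index = floor(10 * 25 / 100) = floor(250 / 100) = floor(2.5) = 2
Counting from index 0 in the sorted data, the element at index 2 is 16.
Final answer: 16


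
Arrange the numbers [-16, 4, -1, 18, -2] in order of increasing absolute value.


Compute absolute values:
  |-16| = 16
  |4| = 4
  |-1| = 1
  |18| = 18
  |-2| = 2
Absolute values in increasing order: 1 < 2 < 4 < 16 < 18
Listing the original numbers in that order gives the answer.
Final answer: [-1, -2, 4, -16, 18]


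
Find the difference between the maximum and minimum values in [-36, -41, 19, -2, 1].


Maximum value: 19
Minimum value: -41
Range = 19 - (-41) = 60
Final answer: 60


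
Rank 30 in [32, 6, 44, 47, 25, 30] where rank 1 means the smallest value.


Sort ascending: [6, 25, 30, 32, 44, 47]
Find 30 in the sorted list.
30 is at position 3 (1-indexed).
Final answer: 3


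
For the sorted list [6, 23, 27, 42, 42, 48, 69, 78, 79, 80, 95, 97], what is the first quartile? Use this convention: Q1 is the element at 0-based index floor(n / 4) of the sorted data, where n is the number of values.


The list has n = 12 elements.
Q1 index = floor(12 / 4) = floor(3) = 3
Counting from index 0 in the sorted data, the element at index 3 is 42.
Final answer: 42


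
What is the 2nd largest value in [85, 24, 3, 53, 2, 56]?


Sort descending: [85, 56, 53, 24, 3, 2]
The 2nd element (1-indexed) is at index 1.
Value = 56
Final answer: 56


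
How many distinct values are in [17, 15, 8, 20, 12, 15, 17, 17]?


List all unique values:
Distinct values: [8, 12, 15, 17, 20]
Count = 5
Final answer: 5


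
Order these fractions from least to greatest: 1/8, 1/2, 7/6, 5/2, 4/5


Convert to decimal for comparison:
  1/8 = 0.125
  1/2 = 0.5
  7/6 = 1.1667
  5/2 = 2.5
  4/5 = 0.8
Decimals in increasing order: 0.125 < 0.5 < 0.8 < 1.1667 < 2.5
Writing each back as its fraction gives the sorted order.
Final answer: 1/8, 1/2, 4/5, 7/6, 5/2


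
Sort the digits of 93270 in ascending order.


The number 93270 has digits: 9, 3, 2, 7, 0
Sorted: 0, 2, 3, 7, 9
Joining the sorted digits gives the result.
Final answer: 02379


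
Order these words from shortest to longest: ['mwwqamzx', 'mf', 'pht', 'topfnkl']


Compute lengths:
  'mwwqamzx' has length 8
  'mf' has length 2
  'pht' has length 3
  'topfnkl' has length 7
Lengths in increasing order: 2 < 3 < 7 < 8
Listing the words in that order gives the answer.
Final answer: ['mf', 'pht', 'topfnkl', 'mwwqamzx']


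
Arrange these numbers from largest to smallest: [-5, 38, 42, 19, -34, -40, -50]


Original list: [-5, 38, 42, 19, -34, -40, -50]
Repeatedly take the largest remaining element:
  Remaining [-5, 38, 42, 19, -34, -40, -50] -> largest is 42
  Remaining [-5, 38, 19, -34, -40, -50] -> largest is 38
  Remaining [-5, 19, -34, -40, -50] -> largest is 19
  Remaining [-5, -34, -40, -50] -> largest is -5
  Remaining [-34, -40, -50] -> largest is -34
  Remaining [-40, -50] -> largest is -40
  Remaining [-50] -> largest is -50
Collecting the picks in order gives the descending list.
Final answer: [42, 38, 19, -5, -34, -40, -50]


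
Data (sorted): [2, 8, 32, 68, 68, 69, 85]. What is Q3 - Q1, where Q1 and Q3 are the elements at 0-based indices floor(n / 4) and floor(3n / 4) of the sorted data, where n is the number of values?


The data has n = 7 elements.
Q1 index = floor(7 / 4) = floor(1.75) = 1; Q3 index = floor(3 * 7 / 4) = floor(5.25) = 5
Q1 = element at index 1 = 8
Q3 = element at index 5 = 69
IQR = 69 - 8 = 61
Final answer: 61


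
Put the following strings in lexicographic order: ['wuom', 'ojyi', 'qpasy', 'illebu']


Compare strings character by character (the first differing letter decides):
  'illebu' < 'ojyi' since 'i' < 'o' at position 1
  'ojyi' < 'qpasy' since 'o' < 'q' at position 1
  'qpasy' < 'wuom' since 'q' < 'w' at position 1
Chaining these comparisons gives the alphabetical order.
Final answer: ['illebu', 'ojyi', 'qpasy', 'wuom']


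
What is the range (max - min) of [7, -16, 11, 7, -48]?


Maximum value: 11
Minimum value: -48
Range = 11 - (-48) = 59
Final answer: 59


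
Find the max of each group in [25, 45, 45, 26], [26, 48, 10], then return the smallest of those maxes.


Find max of each group:
  Group 1: [25, 45, 45, 26] -> max = 45
  Group 2: [26, 48, 10] -> max = 48
Maxes: [45, 48]
Minimum of maxes = 45
Final answer: 45


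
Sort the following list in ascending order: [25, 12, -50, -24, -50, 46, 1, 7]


Original list: [25, 12, -50, -24, -50, 46, 1, 7]
Repeatedly take the smallest remaining element:
  Remaining [25, 12, -50, -24, -50, 46, 1, 7] -> smallest is -50
  Remaining [25, 12, -24, -50, 46, 1, 7] -> smallest is -50
  Remaining [25, 12, -24, 46, 1, 7] -> smallest is -24
  Remaining [25, 12, 46, 1, 7] -> smallest is 1
  Remaining [25, 12, 46, 7] -> smallest is 7
  Remaining [25, 12, 46] -> smallest is 12
  Remaining [25, 46] -> smallest is 25
  Remaining [46] -> smallest is 46
Collecting the picks in order gives the sorted list.
Final answer: [-50, -50, -24, 1, 7, 12, 25, 46]


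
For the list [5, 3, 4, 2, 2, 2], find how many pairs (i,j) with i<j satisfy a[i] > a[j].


For each element, count the later elements that are smaller than it:
  5 (index 0): smaller elements after it = [3, 4, 2, 2, 2] -> 5
  3 (index 1): smaller elements after it = [2, 2, 2] -> 3
  4 (index 2): smaller elements after it = [2, 2, 2] -> 3
  2 (index 3): smaller elements after it = [] -> 0
  2 (index 4): smaller elements after it = [] -> 0
Total inversions = 5 + 3 + 3 + 0 + 0 = 11
Final answer: 11


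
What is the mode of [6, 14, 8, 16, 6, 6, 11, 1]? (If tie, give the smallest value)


Count the frequency of each value:
  1 appears 1 time(s)
  6 appears 3 time(s)
  8 appears 1 time(s)
  11 appears 1 time(s)
  14 appears 1 time(s)
  16 appears 1 time(s)
Maximum frequency is 3.
Only 6 reaches that frequency, so it is the mode.
Final answer: 6


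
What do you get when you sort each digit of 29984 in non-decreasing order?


The number 29984 has digits: 2, 9, 9, 8, 4
Sorted: 2, 4, 8, 9, 9
Joining the sorted digits gives the result.
Final answer: 24899


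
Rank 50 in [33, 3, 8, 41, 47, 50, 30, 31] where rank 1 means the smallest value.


Sort ascending: [3, 8, 30, 31, 33, 41, 47, 50]
Find 50 in the sorted list.
50 is at position 8 (1-indexed).
Final answer: 8


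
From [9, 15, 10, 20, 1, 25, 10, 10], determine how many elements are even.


Check each element:
  9 is odd
  15 is odd
  10 is even
  20 is even
  1 is odd
  25 is odd
  10 is even
  10 is even
Evens: [10, 20, 10, 10]
Count of evens = 4
Final answer: 4


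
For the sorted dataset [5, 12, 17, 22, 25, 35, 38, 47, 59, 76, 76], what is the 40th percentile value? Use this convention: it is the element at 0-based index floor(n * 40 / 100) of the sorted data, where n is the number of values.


The dataset has n = 11 elements.
Index = floor(11 * 40 / 100) = floor(440 / 100) = floor(4.4) = 4
Counting from index 0 in the sorted data, the element at index 4 is 25.
Final answer: 25


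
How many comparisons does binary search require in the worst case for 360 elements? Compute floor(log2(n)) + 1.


Binary search halves the search space each step.
Maximum comparisons = floor(log2(360)) + 1
log2(360) = 8.4919
floor(log2(360)) = 8, so 8 + 1 = 9
Final answer: 9


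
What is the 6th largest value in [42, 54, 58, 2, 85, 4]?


Sort descending: [85, 58, 54, 42, 4, 2]
The 6th element (1-indexed) is at index 5.
Value = 2
Final answer: 2


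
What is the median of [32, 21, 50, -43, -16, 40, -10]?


First, sort the list: [-43, -16, -10, 21, 32, 40, 50]
The list has 7 elements (odd count).
The middle index is 3 (0-based), and the element there is 21.
Final answer: 21


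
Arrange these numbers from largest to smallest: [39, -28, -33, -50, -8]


Original list: [39, -28, -33, -50, -8]
Repeatedly take the largest remaining element:
  Remaining [39, -28, -33, -50, -8] -> largest is 39
  Remaining [-28, -33, -50, -8] -> largest is -8
  Remaining [-28, -33, -50] -> largest is -28
  Remaining [-33, -50] -> largest is -33
  Remaining [-50] -> largest is -50
Collecting the picks in order gives the descending list.
Final answer: [39, -8, -28, -33, -50]


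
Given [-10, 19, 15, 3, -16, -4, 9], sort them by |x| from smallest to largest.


Compute absolute values:
  |-10| = 10
  |19| = 19
  |15| = 15
  |3| = 3
  |-16| = 16
  |-4| = 4
  |9| = 9
Absolute values in increasing order: 3 < 4 < 9 < 10 < 15 < 16 < 19
Listing the original numbers in that order gives the answer.
Final answer: [3, -4, 9, -10, 15, -16, 19]


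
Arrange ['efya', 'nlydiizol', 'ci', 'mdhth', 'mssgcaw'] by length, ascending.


Compute lengths:
  'efya' has length 4
  'nlydiizol' has length 9
  'ci' has length 2
  'mdhth' has length 5
  'mssgcaw' has length 7
Lengths in increasing order: 2 < 4 < 5 < 7 < 9
Listing the words in that order gives the answer.
Final answer: ['ci', 'efya', 'mdhth', 'mssgcaw', 'nlydiizol']


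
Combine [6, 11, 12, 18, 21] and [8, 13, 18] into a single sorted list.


List A: [6, 11, 12, 18, 21]
List B: [8, 13, 18]
Repeatedly compare the front elements and take the smaller:
  6 vs 8 -> take 6
  11 vs 8 -> take 8
  11 vs 13 -> take 11
  12 vs 13 -> take 12
  18 vs 13 -> take 13
  18 vs 18 -> take 18
  21 vs 18 -> take 18
  B is exhausted; append the rest of A: [21]
Final answer: [6, 8, 11, 12, 13, 18, 18, 21]


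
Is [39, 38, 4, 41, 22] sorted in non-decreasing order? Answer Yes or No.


Check consecutive pairs:
  39 <= 38? False
  38 <= 4? False
  4 <= 41? True
  41 <= 22? False
3 consecutive pair(s) are out of order, so the list is not sorted.
Final answer: No


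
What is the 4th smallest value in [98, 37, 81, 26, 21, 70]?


Sort ascending: [21, 26, 37, 70, 81, 98]
The 4th element (1-indexed) is at index 3.
Value = 70
Final answer: 70


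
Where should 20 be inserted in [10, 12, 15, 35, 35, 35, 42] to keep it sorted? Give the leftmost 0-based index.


List is sorted: [10, 12, 15, 35, 35, 35, 42]
We need the leftmost position where 20 can be inserted, i.e. the first index whose element is >= 20 (or the end of the list if none is).
Binary search with low=0, high=7 (0-based indices):
  low=0, high=7, mid=3: a[3]=35 >= 20, so high = 3
  low=0, high=3, mid=1: a[1]=12 < 20, so low = 2
  low=2, high=3, mid=2: a[2]=15 < 20, so low = 3
Now low = high = 3, so the insertion index is 3.
Final answer: 3


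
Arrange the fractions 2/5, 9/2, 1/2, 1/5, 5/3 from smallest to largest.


Convert to decimal for comparison:
  2/5 = 0.4
  9/2 = 4.5
  1/2 = 0.5
  1/5 = 0.2
  5/3 = 1.6667
Decimals in increasing order: 0.2 < 0.4 < 0.5 < 1.6667 < 4.5
Writing each back as its fraction gives the sorted order.
Final answer: 1/5, 2/5, 1/2, 5/3, 9/2


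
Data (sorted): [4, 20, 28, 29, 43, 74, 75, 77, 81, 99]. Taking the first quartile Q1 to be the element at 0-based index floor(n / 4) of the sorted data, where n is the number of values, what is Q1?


The list has n = 10 elements.
Q1 index = floor(10 / 4) = floor(2.5) = 2
Counting from index 0 in the sorted data, the element at index 2 is 28.
Final answer: 28


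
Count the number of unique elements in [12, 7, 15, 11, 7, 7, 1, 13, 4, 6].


List all unique values:
Distinct values: [1, 4, 6, 7, 11, 12, 13, 15]
Count = 8
Final answer: 8


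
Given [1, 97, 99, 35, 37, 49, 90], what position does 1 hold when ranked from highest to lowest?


Sort descending: [99, 97, 90, 49, 37, 35, 1]
Find 1 in the sorted list.
1 is at position 7.
Final answer: 7


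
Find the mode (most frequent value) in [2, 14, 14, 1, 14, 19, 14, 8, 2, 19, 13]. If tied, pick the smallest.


Count the frequency of each value:
  1 appears 1 time(s)
  2 appears 2 time(s)
  8 appears 1 time(s)
  13 appears 1 time(s)
  14 appears 4 time(s)
  19 appears 2 time(s)
Maximum frequency is 4.
Only 14 reaches that frequency, so it is the mode.
Final answer: 14


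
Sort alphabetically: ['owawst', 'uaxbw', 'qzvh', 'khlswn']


Compare strings character by character (the first differing letter decides):
  'khlswn' < 'owawst' since 'k' < 'o' at position 1
  'owawst' < 'qzvh' since 'o' < 'q' at position 1
  'qzvh' < 'uaxbw' since 'q' < 'u' at position 1
Chaining these comparisons gives the alphabetical order.
Final answer: ['khlswn', 'owawst', 'qzvh', 'uaxbw']


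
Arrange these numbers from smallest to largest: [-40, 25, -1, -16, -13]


Original list: [-40, 25, -1, -16, -13]
Repeatedly take the smallest remaining element:
  Remaining [-40, 25, -1, -16, -13] -> smallest is -40
  Remaining [25, -1, -16, -13] -> smallest is -16
  Remaining [25, -1, -13] -> smallest is -13
  Remaining [25, -1] -> smallest is -1
  Remaining [25] -> smallest is 25
Collecting the picks in order gives the sorted list.
Final answer: [-40, -16, -13, -1, 25]


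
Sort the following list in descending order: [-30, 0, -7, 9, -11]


Original list: [-30, 0, -7, 9, -11]
Repeatedly take the largest remaining element:
  Remaining [-30, 0, -7, 9, -11] -> largest is 9
  Remaining [-30, 0, -7, -11] -> largest is 0
  Remaining [-30, -7, -11] -> largest is -7
  Remaining [-30, -11] -> largest is -11
  Remaining [-30] -> largest is -30
Collecting the picks in order gives the descending list.
Final answer: [9, 0, -7, -11, -30]


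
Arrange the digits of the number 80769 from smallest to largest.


The number 80769 has digits: 8, 0, 7, 6, 9
Sorted: 0, 6, 7, 8, 9
Joining the sorted digits gives the result.
Final answer: 06789


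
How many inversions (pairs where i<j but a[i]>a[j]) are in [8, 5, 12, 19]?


For each element, count the later elements that are smaller than it:
  8 (index 0): smaller elements after it = [5] -> 1
  5 (index 1): smaller elements after it = [] -> 0
  12 (index 2): smaller elements after it = [] -> 0
Total inversions = 1 + 0 + 0 = 1
Final answer: 1


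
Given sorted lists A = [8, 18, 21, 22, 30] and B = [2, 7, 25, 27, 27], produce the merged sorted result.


List A: [8, 18, 21, 22, 30]
List B: [2, 7, 25, 27, 27]
Repeatedly compare the front elements and take the smaller:
  8 vs 2 -> take 2
  8 vs 7 -> take 7
  8 vs 25 -> take 8
  18 vs 25 -> take 18
  21 vs 25 -> take 21
  22 vs 25 -> take 22
  30 vs 25 -> take 25
  30 vs 27 -> take 27
  30 vs 27 -> take 27
  B is exhausted; append the rest of A: [30]
Final answer: [2, 7, 8, 18, 21, 22, 25, 27, 27, 30]


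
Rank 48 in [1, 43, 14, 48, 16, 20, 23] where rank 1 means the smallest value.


Sort ascending: [1, 14, 16, 20, 23, 43, 48]
Find 48 in the sorted list.
48 is at position 7 (1-indexed).
Final answer: 7


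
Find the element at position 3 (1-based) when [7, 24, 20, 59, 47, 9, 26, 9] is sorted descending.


Sort descending: [59, 47, 26, 24, 20, 9, 9, 7]
The 3rd element (1-indexed) is at index 2.
Value = 26
Final answer: 26


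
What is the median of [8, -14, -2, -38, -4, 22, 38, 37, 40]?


First, sort the list: [-38, -14, -4, -2, 8, 22, 37, 38, 40]
The list has 9 elements (odd count).
The middle index is 4 (0-based), and the element there is 8.
Final answer: 8


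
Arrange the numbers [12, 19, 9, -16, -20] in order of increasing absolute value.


Compute absolute values:
  |12| = 12
  |19| = 19
  |9| = 9
  |-16| = 16
  |-20| = 20
Absolute values in increasing order: 9 < 12 < 16 < 19 < 20
Listing the original numbers in that order gives the answer.
Final answer: [9, 12, -16, 19, -20]


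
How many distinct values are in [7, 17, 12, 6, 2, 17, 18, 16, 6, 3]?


List all unique values:
Distinct values: [2, 3, 6, 7, 12, 16, 17, 18]
Count = 8
Final answer: 8


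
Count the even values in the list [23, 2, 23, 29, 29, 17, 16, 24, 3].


Check each element:
  23 is odd
  2 is even
  23 is odd
  29 is odd
  29 is odd
  17 is odd
  16 is even
  24 is even
  3 is odd
Evens: [2, 16, 24]
Count of evens = 3
Final answer: 3


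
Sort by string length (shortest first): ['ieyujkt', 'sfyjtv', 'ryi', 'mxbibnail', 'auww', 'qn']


Compute lengths:
  'ieyujkt' has length 7
  'sfyjtv' has length 6
  'ryi' has length 3
  'mxbibnail' has length 9
  'auww' has length 4
  'qn' has length 2
Lengths in increasing order: 2 < 3 < 4 < 6 < 7 < 9
Listing the words in that order gives the answer.
Final answer: ['qn', 'ryi', 'auww', 'sfyjtv', 'ieyujkt', 'mxbibnail']


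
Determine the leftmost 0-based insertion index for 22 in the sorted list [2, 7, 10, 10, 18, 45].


List is sorted: [2, 7, 10, 10, 18, 45]
We need the leftmost position where 22 can be inserted, i.e. the first index whose element is >= 22 (or the end of the list if none is).
Binary search with low=0, high=6 (0-based indices):
  low=0, high=6, mid=3: a[3]=10 < 22, so low = 4
  low=4, high=6, mid=5: a[5]=45 >= 22, so high = 5
  low=4, high=5, mid=4: a[4]=18 < 22, so low = 5
Now low = high = 5, so the insertion index is 5.
Final answer: 5


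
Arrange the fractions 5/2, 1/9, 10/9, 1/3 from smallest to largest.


Convert to decimal for comparison:
  5/2 = 2.5
  1/9 = 0.1111
  10/9 = 1.1111
  1/3 = 0.3333
Decimals in increasing order: 0.1111 < 0.3333 < 1.1111 < 2.5
Writing each back as its fraction gives the sorted order.
Final answer: 1/9, 1/3, 10/9, 5/2


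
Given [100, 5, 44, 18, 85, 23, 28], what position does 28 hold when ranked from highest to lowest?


Sort descending: [100, 85, 44, 28, 23, 18, 5]
Find 28 in the sorted list.
28 is at position 4.
Final answer: 4


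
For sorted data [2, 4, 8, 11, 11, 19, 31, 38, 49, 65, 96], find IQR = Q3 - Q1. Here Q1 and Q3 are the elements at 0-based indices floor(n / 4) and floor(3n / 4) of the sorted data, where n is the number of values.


The data has n = 11 elements.
Q1 index = floor(11 / 4) = floor(2.75) = 2; Q3 index = floor(3 * 11 / 4) = floor(8.25) = 8
Q1 = element at index 2 = 8
Q3 = element at index 8 = 49
IQR = 49 - 8 = 41
Final answer: 41


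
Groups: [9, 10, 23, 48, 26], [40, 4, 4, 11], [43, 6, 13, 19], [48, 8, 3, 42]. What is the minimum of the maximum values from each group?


Find max of each group:
  Group 1: [9, 10, 23, 48, 26] -> max = 48
  Group 2: [40, 4, 4, 11] -> max = 40
  Group 3: [43, 6, 13, 19] -> max = 43
  Group 4: [48, 8, 3, 42] -> max = 48
Maxes: [48, 40, 43, 48]
Minimum of maxes = 40
Final answer: 40


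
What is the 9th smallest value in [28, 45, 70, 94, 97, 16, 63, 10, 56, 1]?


Sort ascending: [1, 10, 16, 28, 45, 56, 63, 70, 94, 97]
The 9th element (1-indexed) is at index 8.
Value = 94
Final answer: 94


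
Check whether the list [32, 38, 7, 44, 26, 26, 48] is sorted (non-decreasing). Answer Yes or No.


Check consecutive pairs:
  32 <= 38? True
  38 <= 7? False
  7 <= 44? True
  44 <= 26? False
  26 <= 26? True
  26 <= 48? True
2 consecutive pair(s) are out of order, so the list is not sorted.
Final answer: No


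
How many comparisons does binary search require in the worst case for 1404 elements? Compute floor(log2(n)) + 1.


Binary search halves the search space each step.
Maximum comparisons = floor(log2(1404)) + 1
log2(1404) = 10.4553
floor(log2(1404)) = 10, so 10 + 1 = 11
Final answer: 11


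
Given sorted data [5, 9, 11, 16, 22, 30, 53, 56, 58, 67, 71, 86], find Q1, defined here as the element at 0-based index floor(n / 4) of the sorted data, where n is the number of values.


The list has n = 12 elements.
Q1 index = floor(12 / 4) = floor(3) = 3
Counting from index 0 in the sorted data, the element at index 3 is 16.
Final answer: 16


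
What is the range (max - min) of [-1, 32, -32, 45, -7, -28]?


Maximum value: 45
Minimum value: -32
Range = 45 - (-32) = 77
Final answer: 77


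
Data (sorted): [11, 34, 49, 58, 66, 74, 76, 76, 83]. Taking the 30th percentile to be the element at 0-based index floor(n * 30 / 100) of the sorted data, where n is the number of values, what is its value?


The dataset has n = 9 elements.
Index = floor(9 * 30 / 100) = floor(270 / 100) = floor(2.7) = 2
Counting from index 0 in the sorted data, the element at index 2 is 49.
Final answer: 49


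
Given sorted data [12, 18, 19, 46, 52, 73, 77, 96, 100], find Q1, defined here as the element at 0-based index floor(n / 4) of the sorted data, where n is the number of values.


The list has n = 9 elements.
Q1 index = floor(9 / 4) = floor(2.25) = 2
Counting from index 0 in the sorted data, the element at index 2 is 19.
Final answer: 19


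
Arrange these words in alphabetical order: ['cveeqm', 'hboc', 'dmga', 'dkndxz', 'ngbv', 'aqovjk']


Compare strings character by character (the first differing letter decides):
  'aqovjk' < 'cveeqm' since 'a' < 'c' at position 1
  'cveeqm' < 'dkndxz' since 'c' < 'd' at position 1
  'dkndxz' < 'dmga' since 'k' < 'm' at position 2
  'dmga' < 'hboc' since 'd' < 'h' at position 1
  'hboc' < 'ngbv' since 'h' < 'n' at position 1
Chaining these comparisons gives the alphabetical order.
Final answer: ['aqovjk', 'cveeqm', 'dkndxz', 'dmga', 'hboc', 'ngbv']


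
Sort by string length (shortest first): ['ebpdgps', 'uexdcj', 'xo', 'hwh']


Compute lengths:
  'ebpdgps' has length 7
  'uexdcj' has length 6
  'xo' has length 2
  'hwh' has length 3
Lengths in increasing order: 2 < 3 < 6 < 7
Listing the words in that order gives the answer.
Final answer: ['xo', 'hwh', 'uexdcj', 'ebpdgps']


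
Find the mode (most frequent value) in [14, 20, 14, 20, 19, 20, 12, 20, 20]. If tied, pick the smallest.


Count the frequency of each value:
  12 appears 1 time(s)
  14 appears 2 time(s)
  19 appears 1 time(s)
  20 appears 5 time(s)
Maximum frequency is 5.
Only 20 reaches that frequency, so it is the mode.
Final answer: 20


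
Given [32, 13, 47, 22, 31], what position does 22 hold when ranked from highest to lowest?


Sort descending: [47, 32, 31, 22, 13]
Find 22 in the sorted list.
22 is at position 4.
Final answer: 4


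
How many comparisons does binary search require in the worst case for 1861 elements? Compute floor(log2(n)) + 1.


Binary search halves the search space each step.
Maximum comparisons = floor(log2(1861)) + 1
log2(1861) = 10.8619
floor(log2(1861)) = 10, so 10 + 1 = 11
Final answer: 11


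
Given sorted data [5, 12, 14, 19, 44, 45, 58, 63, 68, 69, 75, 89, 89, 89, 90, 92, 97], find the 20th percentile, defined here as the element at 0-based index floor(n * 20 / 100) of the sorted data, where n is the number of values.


The dataset has n = 17 elements.
Index = floor(17 * 20 / 100) = floor(340 / 100) = floor(3.4) = 3
Counting from index 0 in the sorted data, the element at index 3 is 19.
Final answer: 19


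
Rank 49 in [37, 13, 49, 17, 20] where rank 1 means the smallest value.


Sort ascending: [13, 17, 20, 37, 49]
Find 49 in the sorted list.
49 is at position 5 (1-indexed).
Final answer: 5


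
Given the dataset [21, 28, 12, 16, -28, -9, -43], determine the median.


First, sort the list: [-43, -28, -9, 12, 16, 21, 28]
The list has 7 elements (odd count).
The middle index is 3 (0-based), and the element there is 12.
Final answer: 12


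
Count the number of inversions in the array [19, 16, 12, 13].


For each element, count the later elements that are smaller than it:
  19 (index 0): smaller elements after it = [16, 12, 13] -> 3
  16 (index 1): smaller elements after it = [12, 13] -> 2
  12 (index 2): smaller elements after it = [] -> 0
Total inversions = 3 + 2 + 0 = 5
Final answer: 5


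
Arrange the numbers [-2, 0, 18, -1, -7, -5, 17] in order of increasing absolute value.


Compute absolute values:
  |-2| = 2
  |0| = 0
  |18| = 18
  |-1| = 1
  |-7| = 7
  |-5| = 5
  |17| = 17
Absolute values in increasing order: 0 < 1 < 2 < 5 < 7 < 17 < 18
Listing the original numbers in that order gives the answer.
Final answer: [0, -1, -2, -5, -7, 17, 18]


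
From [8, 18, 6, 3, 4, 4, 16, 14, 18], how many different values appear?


List all unique values:
Distinct values: [3, 4, 6, 8, 14, 16, 18]
Count = 7
Final answer: 7


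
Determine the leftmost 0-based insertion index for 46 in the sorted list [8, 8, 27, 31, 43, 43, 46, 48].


List is sorted: [8, 8, 27, 31, 43, 43, 46, 48]
We need the leftmost position where 46 can be inserted, i.e. the first index whose element is >= 46 (or the end of the list if none is).
Binary search with low=0, high=8 (0-based indices):
  low=0, high=8, mid=4: a[4]=43 < 46, so low = 5
  low=5, high=8, mid=6: a[6]=46 >= 46, so high = 6
  low=5, high=6, mid=5: a[5]=43 < 46, so low = 6
Now low = high = 6, so the insertion index is 6.
Final answer: 6


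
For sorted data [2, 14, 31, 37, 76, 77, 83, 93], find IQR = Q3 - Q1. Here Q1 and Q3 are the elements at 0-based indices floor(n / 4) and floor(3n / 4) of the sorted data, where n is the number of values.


The data has n = 8 elements.
Q1 index = floor(8 / 4) = floor(2) = 2; Q3 index = floor(3 * 8 / 4) = floor(6) = 6
Q1 = element at index 2 = 31
Q3 = element at index 6 = 83
IQR = 83 - 31 = 52
Final answer: 52


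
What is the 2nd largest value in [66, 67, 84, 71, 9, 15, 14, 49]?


Sort descending: [84, 71, 67, 66, 49, 15, 14, 9]
The 2nd element (1-indexed) is at index 1.
Value = 71
Final answer: 71


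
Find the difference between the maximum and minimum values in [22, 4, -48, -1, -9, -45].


Maximum value: 22
Minimum value: -48
Range = 22 - (-48) = 70
Final answer: 70


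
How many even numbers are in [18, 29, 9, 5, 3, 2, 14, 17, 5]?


Check each element:
  18 is even
  29 is odd
  9 is odd
  5 is odd
  3 is odd
  2 is even
  14 is even
  17 is odd
  5 is odd
Evens: [18, 2, 14]
Count of evens = 3
Final answer: 3


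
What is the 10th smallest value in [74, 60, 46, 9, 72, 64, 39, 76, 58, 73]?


Sort ascending: [9, 39, 46, 58, 60, 64, 72, 73, 74, 76]
The 10th element (1-indexed) is at index 9.
Value = 76
Final answer: 76


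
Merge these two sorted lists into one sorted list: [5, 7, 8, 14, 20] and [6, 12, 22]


List A: [5, 7, 8, 14, 20]
List B: [6, 12, 22]
Repeatedly compare the front elements and take the smaller:
  5 vs 6 -> take 5
  7 vs 6 -> take 6
  7 vs 12 -> take 7
  8 vs 12 -> take 8
  14 vs 12 -> take 12
  14 vs 22 -> take 14
  20 vs 22 -> take 20
  A is exhausted; append the rest of B: [22]
Final answer: [5, 6, 7, 8, 12, 14, 20, 22]


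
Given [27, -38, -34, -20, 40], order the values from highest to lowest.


Original list: [27, -38, -34, -20, 40]
Repeatedly take the largest remaining element:
  Remaining [27, -38, -34, -20, 40] -> largest is 40
  Remaining [27, -38, -34, -20] -> largest is 27
  Remaining [-38, -34, -20] -> largest is -20
  Remaining [-38, -34] -> largest is -34
  Remaining [-38] -> largest is -38
Collecting the picks in order gives the descending list.
Final answer: [40, 27, -20, -34, -38]


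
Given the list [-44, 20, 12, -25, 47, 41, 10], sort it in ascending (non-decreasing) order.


Original list: [-44, 20, 12, -25, 47, 41, 10]
Repeatedly take the smallest remaining element:
  Remaining [-44, 20, 12, -25, 47, 41, 10] -> smallest is -44
  Remaining [20, 12, -25, 47, 41, 10] -> smallest is -25
  Remaining [20, 12, 47, 41, 10] -> smallest is 10
  Remaining [20, 12, 47, 41] -> smallest is 12
  Remaining [20, 47, 41] -> smallest is 20
  Remaining [47, 41] -> smallest is 41
  Remaining [47] -> smallest is 47
Collecting the picks in order gives the sorted list.
Final answer: [-44, -25, 10, 12, 20, 41, 47]


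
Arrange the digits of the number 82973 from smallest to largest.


The number 82973 has digits: 8, 2, 9, 7, 3
Sorted: 2, 3, 7, 8, 9
Joining the sorted digits gives the result.
Final answer: 23789


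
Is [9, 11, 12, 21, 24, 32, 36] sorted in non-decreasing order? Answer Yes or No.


Check consecutive pairs:
  9 <= 11? True
  11 <= 12? True
  12 <= 21? True
  21 <= 24? True
  24 <= 32? True
  32 <= 36? True
Every consecutive pair is in order, so the list is non-decreasing.
Final answer: Yes
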